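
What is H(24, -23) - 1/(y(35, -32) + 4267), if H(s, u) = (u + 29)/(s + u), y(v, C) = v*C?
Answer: 18881/3147 ≈ 5.9997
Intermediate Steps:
y(v, C) = C*v
H(s, u) = (29 + u)/(s + u)
H(24, -23) - 1/(y(35, -32) + 4267) = (29 - 23)/(24 - 23) - 1/(-32*35 + 4267) = 6/1 - 1/(-1120 + 4267) = 1*6 - 1/3147 = 6 - 1*1/3147 = 6 - 1/3147 = 18881/3147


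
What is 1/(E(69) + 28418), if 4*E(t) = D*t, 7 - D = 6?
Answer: 4/113741 ≈ 3.5168e-5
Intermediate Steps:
D = 1 (D = 7 - 1*6 = 7 - 6 = 1)
E(t) = t/4 (E(t) = (1*t)/4 = t/4)
1/(E(69) + 28418) = 1/((¼)*69 + 28418) = 1/(69/4 + 28418) = 1/(113741/4) = 4/113741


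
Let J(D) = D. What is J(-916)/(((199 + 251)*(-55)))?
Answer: 458/12375 ≈ 0.037010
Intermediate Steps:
J(-916)/(((199 + 251)*(-55))) = -916*(-1/(55*(199 + 251))) = -916/(450*(-55)) = -916/(-24750) = -916*(-1/24750) = 458/12375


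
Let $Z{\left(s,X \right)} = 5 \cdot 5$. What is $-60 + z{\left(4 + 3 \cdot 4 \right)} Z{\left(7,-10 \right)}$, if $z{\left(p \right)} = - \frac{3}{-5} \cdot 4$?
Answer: $0$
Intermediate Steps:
$z{\left(p \right)} = \frac{12}{5}$ ($z{\left(p \right)} = \left(-3\right) \left(- \frac{1}{5}\right) 4 = \frac{3}{5} \cdot 4 = \frac{12}{5}$)
$Z{\left(s,X \right)} = 25$
$-60 + z{\left(4 + 3 \cdot 4 \right)} Z{\left(7,-10 \right)} = -60 + \frac{12}{5} \cdot 25 = -60 + 60 = 0$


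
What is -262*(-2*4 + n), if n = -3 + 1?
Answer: 2620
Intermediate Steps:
n = -2
-262*(-2*4 + n) = -262*(-2*4 - 2) = -262*(-8 - 2) = -262*(-10) = 2620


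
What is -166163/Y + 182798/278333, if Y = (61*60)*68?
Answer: -68534549/6297410640 ≈ -0.010883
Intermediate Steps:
Y = 248880 (Y = 3660*68 = 248880)
-166163/Y + 182798/278333 = -166163/248880 + 182798/278333 = -166163*1/248880 + 182798*(1/278333) = -166163/248880 + 16618/25303 = -68534549/6297410640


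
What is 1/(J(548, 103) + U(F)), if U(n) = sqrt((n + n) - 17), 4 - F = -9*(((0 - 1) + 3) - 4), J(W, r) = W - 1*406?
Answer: 142/20209 - 3*I*sqrt(5)/20209 ≈ 0.0070266 - 0.00033194*I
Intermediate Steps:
J(W, r) = -406 + W (J(W, r) = W - 406 = -406 + W)
F = -14 (F = 4 - (-9)*(((0 - 1) + 3) - 4) = 4 - (-9)*((-1 + 3) - 4) = 4 - (-9)*(2 - 4) = 4 - (-9)*(-2) = 4 - 1*18 = 4 - 18 = -14)
U(n) = sqrt(-17 + 2*n) (U(n) = sqrt(2*n - 17) = sqrt(-17 + 2*n))
1/(J(548, 103) + U(F)) = 1/((-406 + 548) + sqrt(-17 + 2*(-14))) = 1/(142 + sqrt(-17 - 28)) = 1/(142 + sqrt(-45)) = 1/(142 + 3*I*sqrt(5))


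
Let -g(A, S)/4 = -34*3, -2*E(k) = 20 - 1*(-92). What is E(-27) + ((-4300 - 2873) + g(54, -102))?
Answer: -6821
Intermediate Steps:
E(k) = -56 (E(k) = -(20 - 1*(-92))/2 = -(20 + 92)/2 = -½*112 = -56)
g(A, S) = 408 (g(A, S) = -(-136)*3 = -4*(-102) = 408)
E(-27) + ((-4300 - 2873) + g(54, -102)) = -56 + ((-4300 - 2873) + 408) = -56 + (-7173 + 408) = -56 - 6765 = -6821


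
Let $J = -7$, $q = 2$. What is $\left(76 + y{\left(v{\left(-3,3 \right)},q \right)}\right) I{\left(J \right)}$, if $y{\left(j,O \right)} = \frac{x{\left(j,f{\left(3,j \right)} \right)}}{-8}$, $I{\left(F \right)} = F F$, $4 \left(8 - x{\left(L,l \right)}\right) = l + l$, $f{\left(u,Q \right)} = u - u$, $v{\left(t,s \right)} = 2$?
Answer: $3675$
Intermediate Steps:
$f{\left(u,Q \right)} = 0$
$x{\left(L,l \right)} = 8 - \frac{l}{2}$ ($x{\left(L,l \right)} = 8 - \frac{l + l}{4} = 8 - \frac{2 l}{4} = 8 - \frac{l}{2}$)
$I{\left(F \right)} = F^{2}$
$y{\left(j,O \right)} = -1$ ($y{\left(j,O \right)} = \frac{8 - 0}{-8} = \left(8 + 0\right) \left(- \frac{1}{8}\right) = 8 \left(- \frac{1}{8}\right) = -1$)
$\left(76 + y{\left(v{\left(-3,3 \right)},q \right)}\right) I{\left(J \right)} = \left(76 - 1\right) \left(-7\right)^{2} = 75 \cdot 49 = 3675$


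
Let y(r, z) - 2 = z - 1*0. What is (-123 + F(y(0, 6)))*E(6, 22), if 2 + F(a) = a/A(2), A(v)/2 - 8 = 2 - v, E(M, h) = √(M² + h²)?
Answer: -249*√130 ≈ -2839.0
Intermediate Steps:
y(r, z) = 2 + z (y(r, z) = 2 + (z - 1*0) = 2 + (z + 0) = 2 + z)
A(v) = 20 - 2*v (A(v) = 16 + 2*(2 - v) = 16 + (4 - 2*v) = 20 - 2*v)
F(a) = -2 + a/16 (F(a) = -2 + a/(20 - 2*2) = -2 + a/(20 - 4) = -2 + a/16)
(-123 + F(y(0, 6)))*E(6, 22) = (-123 + (-2 + (2 + 6)/16))*√(6² + 22²) = (-123 + (-2 + (1/16)*8))*√(36 + 484) = (-123 + (-2 + ½))*√520 = (-123 - 3/2)*(2*√130) = -249*√130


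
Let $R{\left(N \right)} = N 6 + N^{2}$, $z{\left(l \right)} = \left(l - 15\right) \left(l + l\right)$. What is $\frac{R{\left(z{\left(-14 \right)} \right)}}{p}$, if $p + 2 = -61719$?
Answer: $- \frac{664216}{61721} \approx -10.762$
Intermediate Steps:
$z{\left(l \right)} = 2 l \left(-15 + l\right)$ ($z{\left(l \right)} = \left(-15 + l\right) 2 l = 2 l \left(-15 + l\right)$)
$R{\left(N \right)} = N^{2} + 6 N$ ($R{\left(N \right)} = 6 N + N^{2} = N^{2} + 6 N$)
$p = -61721$ ($p = -2 - 61719 = -61721$)
$\frac{R{\left(z{\left(-14 \right)} \right)}}{p} = \frac{2 \left(-14\right) \left(-15 - 14\right) \left(6 + 2 \left(-14\right) \left(-15 - 14\right)\right)}{-61721} = 2 \left(-14\right) \left(-29\right) \left(6 + 2 \left(-14\right) \left(-29\right)\right) \left(- \frac{1}{61721}\right) = 812 \left(6 + 812\right) \left(- \frac{1}{61721}\right) = 812 \cdot 818 \left(- \frac{1}{61721}\right) = 664216 \left(- \frac{1}{61721}\right) = - \frac{664216}{61721}$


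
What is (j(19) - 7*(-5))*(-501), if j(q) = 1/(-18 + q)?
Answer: -18036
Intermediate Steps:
(j(19) - 7*(-5))*(-501) = (1/(-18 + 19) - 7*(-5))*(-501) = (1/1 + 35)*(-501) = (1 + 35)*(-501) = 36*(-501) = -18036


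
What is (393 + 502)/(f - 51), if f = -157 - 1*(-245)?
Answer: 895/37 ≈ 24.189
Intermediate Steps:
f = 88 (f = -157 + 245 = 88)
(393 + 502)/(f - 51) = (393 + 502)/(88 - 51) = 895/37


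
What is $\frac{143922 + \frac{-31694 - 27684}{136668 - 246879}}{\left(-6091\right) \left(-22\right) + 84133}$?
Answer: $\frac{3172369384}{4808175297} \approx 0.65979$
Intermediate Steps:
$\frac{143922 + \frac{-31694 - 27684}{136668 - 246879}}{\left(-6091\right) \left(-22\right) + 84133} = \frac{143922 - \frac{59378}{-110211}}{134002 + 84133} = \frac{143922 - - \frac{59378}{110211}}{218135} = \left(143922 + \frac{59378}{110211}\right) \frac{1}{218135} = \frac{15861846920}{110211} \cdot \frac{1}{218135} = \frac{3172369384}{4808175297}$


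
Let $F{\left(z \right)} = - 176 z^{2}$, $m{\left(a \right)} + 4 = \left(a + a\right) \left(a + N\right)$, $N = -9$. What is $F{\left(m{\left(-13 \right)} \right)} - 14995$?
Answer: $-56796819$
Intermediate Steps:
$m{\left(a \right)} = -4 + 2 a \left(-9 + a\right)$ ($m{\left(a \right)} = -4 + \left(a + a\right) \left(a - 9\right) = -4 + 2 a \left(-9 + a\right)$)
$F{\left(m{\left(-13 \right)} \right)} - 14995 = - 176 \left(-4 - -234 + 2 \left(-13\right)^{2}\right)^{2} - 14995 = - 176 \left(-4 + 234 + 2 \cdot 169\right)^{2} - 14995 = - 176 \left(-4 + 234 + 338\right)^{2} - 14995 = - 176 \cdot 568^{2} - 14995 = \left(-176\right) 322624 - 14995 = -56781824 - 14995 = -56796819$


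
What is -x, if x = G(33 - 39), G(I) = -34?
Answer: 34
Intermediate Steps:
x = -34
-x = -1*(-34) = 34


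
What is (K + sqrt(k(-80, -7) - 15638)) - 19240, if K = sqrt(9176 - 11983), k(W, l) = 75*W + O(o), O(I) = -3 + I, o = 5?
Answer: -19240 + I*sqrt(2807) + 6*I*sqrt(601) ≈ -19240.0 + 200.07*I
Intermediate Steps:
k(W, l) = 2 + 75*W (k(W, l) = 75*W + (-3 + 5) = 75*W + 2 = 2 + 75*W)
K = I*sqrt(2807) (K = sqrt(-2807) = I*sqrt(2807) ≈ 52.981*I)
(K + sqrt(k(-80, -7) - 15638)) - 19240 = (I*sqrt(2807) + sqrt((2 + 75*(-80)) - 15638)) - 19240 = (I*sqrt(2807) + sqrt((2 - 6000) - 15638)) - 19240 = (I*sqrt(2807) + sqrt(-5998 - 15638)) - 19240 = (I*sqrt(2807) + sqrt(-21636)) - 19240 = (I*sqrt(2807) + 6*I*sqrt(601)) - 19240 = -19240 + I*sqrt(2807) + 6*I*sqrt(601)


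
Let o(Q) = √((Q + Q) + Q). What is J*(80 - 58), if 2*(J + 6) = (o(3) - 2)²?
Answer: -121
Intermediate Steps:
o(Q) = √3*√Q (o(Q) = √(2*Q + Q) = √(3*Q) = √3*√Q)
J = -11/2 (J = -6 + (√3*√3 - 2)²/2 = -6 + (3 - 2)²/2 = -6 + (½)*1² = -6 + (½)*1 = -6 + ½ = -11/2 ≈ -5.5000)
J*(80 - 58) = -11*(80 - 58)/2 = -11/2*22 = -121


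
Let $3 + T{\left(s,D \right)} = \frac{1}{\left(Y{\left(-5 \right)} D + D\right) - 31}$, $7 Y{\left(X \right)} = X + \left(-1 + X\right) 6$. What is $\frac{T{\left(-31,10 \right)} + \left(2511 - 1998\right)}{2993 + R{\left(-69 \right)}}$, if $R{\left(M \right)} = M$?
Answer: $\frac{284063}{1628668} \approx 0.17441$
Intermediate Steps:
$Y{\left(X \right)} = - \frac{6}{7} + X$ ($Y{\left(X \right)} = \frac{X + \left(-1 + X\right) 6}{7} = \frac{X + \left(-6 + 6 X\right)}{7} = \frac{-6 + 7 X}{7} = - \frac{6}{7} + X$)
$T{\left(s,D \right)} = -3 + \frac{1}{-31 - \frac{34 D}{7}}$ ($T{\left(s,D \right)} = -3 + \frac{1}{\left(\left(- \frac{6}{7} - 5\right) D + D\right) - 31} = -3 + \frac{1}{\left(- \frac{41 D}{7} + D\right) - 31} = -3 + \frac{1}{- \frac{34 D}{7} - 31} = -3 + \frac{1}{-31 - \frac{34 D}{7}}$)
$\frac{T{\left(-31,10 \right)} + \left(2511 - 1998\right)}{2993 + R{\left(-69 \right)}} = \frac{\frac{2 \left(-329 - 510\right)}{217 + 34 \cdot 10} + \left(2511 - 1998\right)}{2993 - 69} = \frac{\frac{2 \left(-329 - 510\right)}{217 + 340} + 513}{2924} = \left(2 \cdot \frac{1}{557} \left(-839\right) + 513\right) \frac{1}{2924} = \left(- \frac{1678}{557} + 513\right) \frac{1}{2924} = \frac{284063}{557} \cdot \frac{1}{2924} = \frac{284063}{1628668}$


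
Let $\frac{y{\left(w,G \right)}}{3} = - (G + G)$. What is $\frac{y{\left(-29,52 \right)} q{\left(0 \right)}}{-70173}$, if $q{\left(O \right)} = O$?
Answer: $0$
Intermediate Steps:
$y{\left(w,G \right)} = - 6 G$ ($y{\left(w,G \right)} = 3 \left(- (G + G)\right) = 3 \left(- 2 G\right) = - 6 G$)
$\frac{y{\left(-29,52 \right)} q{\left(0 \right)}}{-70173} = \frac{\left(-6\right) 52 \cdot 0}{-70173} = \left(-312\right) 0 \left(- \frac{1}{70173}\right) = 0 \left(- \frac{1}{70173}\right) = 0$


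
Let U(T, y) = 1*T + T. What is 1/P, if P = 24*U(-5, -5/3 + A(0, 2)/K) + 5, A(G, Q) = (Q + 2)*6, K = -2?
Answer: -1/235 ≈ -0.0042553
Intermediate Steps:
A(G, Q) = 12 + 6*Q (A(G, Q) = (2 + Q)*6 = 12 + 6*Q)
U(T, y) = 2*T (U(T, y) = T + T = 2*T)
P = -235 (P = 24*(2*(-5)) + 5 = 24*(-10) + 5 = -240 + 5 = -235)
1/P = 1/(-235) = -1/235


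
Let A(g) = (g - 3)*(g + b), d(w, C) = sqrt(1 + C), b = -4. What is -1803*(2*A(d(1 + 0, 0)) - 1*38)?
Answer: 46878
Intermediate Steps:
A(g) = (-4 + g)*(-3 + g) (A(g) = (g - 3)*(g - 4) = (-3 + g)*(-4 + g) = (-4 + g)*(-3 + g))
-1803*(2*A(d(1 + 0, 0)) - 1*38) = -1803*(2*(12 + (sqrt(1 + 0))**2 - 7*sqrt(1 + 0)) - 1*38) = -1803*(2*(12 + (sqrt(1))**2 - 7*sqrt(1)) - 38) = -1803*(2*(12 + 1**2 - 7*1) - 38) = -1803*(2*(12 + 1 - 7) - 38) = -1803*(2*6 - 38) = -1803*(12 - 38) = -1803*(-26) = 46878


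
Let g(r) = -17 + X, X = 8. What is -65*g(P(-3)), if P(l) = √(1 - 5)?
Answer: 585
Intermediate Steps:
P(l) = 2*I (P(l) = √(-4) = 2*I)
g(r) = -9 (g(r) = -17 + 8 = -9)
-65*g(P(-3)) = -65*(-9) = 585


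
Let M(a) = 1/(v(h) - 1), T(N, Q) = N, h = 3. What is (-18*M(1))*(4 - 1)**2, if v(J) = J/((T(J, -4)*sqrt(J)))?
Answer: 243 + 81*sqrt(3) ≈ 383.30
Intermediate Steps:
v(J) = 1/sqrt(J) (v(J) = J/((J*sqrt(J))) = J/(J**(3/2)) = J/J**(3/2) = 1/sqrt(J))
M(a) = 1/(-1 + sqrt(3)/3) (M(a) = 1/(1/sqrt(3) - 1) = 1/(sqrt(3)/3 - 1) = 1/(-1 + sqrt(3)/3))
(-18*M(1))*(4 - 1)**2 = (-18*(-3/2 - sqrt(3)/2))*(4 - 1)**2 = (27 + 9*sqrt(3))*3**2 = (27 + 9*sqrt(3))*9 = 243 + 81*sqrt(3)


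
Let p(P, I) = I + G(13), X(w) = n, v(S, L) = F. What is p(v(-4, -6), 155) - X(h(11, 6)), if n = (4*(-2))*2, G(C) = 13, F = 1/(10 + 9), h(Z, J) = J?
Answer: 184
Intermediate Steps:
F = 1/19 ≈ 0.052632
v(S, L) = 1/19
n = -16 (n = -8*2 = -16)
X(w) = -16
p(P, I) = 13 + I (p(P, I) = I + 13 = 13 + I)
p(v(-4, -6), 155) - X(h(11, 6)) = (13 + 155) - 1*(-16) = 168 + 16 = 184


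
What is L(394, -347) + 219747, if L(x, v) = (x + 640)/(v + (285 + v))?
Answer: 89875489/409 ≈ 2.1974e+5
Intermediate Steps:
L(x, v) = (640 + x)/(285 + 2*v)
L(394, -347) + 219747 = (640 + 394)/(285 + 2*(-347)) + 219747 = 1034/(285 - 694) + 219747 = 1034/(-409) + 219747 = -1/409*1034 + 219747 = -1034/409 + 219747 = 89875489/409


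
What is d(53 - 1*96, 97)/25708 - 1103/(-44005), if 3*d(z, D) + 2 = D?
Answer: 89248247/3393841620 ≈ 0.026297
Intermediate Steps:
d(z, D) = -⅔ + D/3
d(53 - 1*96, 97)/25708 - 1103/(-44005) = (-⅔ + (⅓)*97)/25708 - 1103/(-44005) = (-⅔ + 97/3)*(1/25708) - 1103*(-1/44005) = (95/3)*(1/25708) + 1103/44005 = 95/77124 + 1103/44005 = 89248247/3393841620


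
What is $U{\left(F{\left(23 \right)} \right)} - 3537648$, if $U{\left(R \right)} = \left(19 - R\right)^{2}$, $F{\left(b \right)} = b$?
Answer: $-3537632$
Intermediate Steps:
$U{\left(F{\left(23 \right)} \right)} - 3537648 = \left(-19 + 23\right)^{2} - 3537648 = 4^{2} - 3537648 = 16 - 3537648 = -3537632$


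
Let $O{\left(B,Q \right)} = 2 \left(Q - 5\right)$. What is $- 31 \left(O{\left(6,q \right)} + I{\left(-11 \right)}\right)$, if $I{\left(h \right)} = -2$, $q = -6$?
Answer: $744$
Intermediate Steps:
$O{\left(B,Q \right)} = -10 + 2 Q$ ($O{\left(B,Q \right)} = 2 \left(-5 + Q\right) = -10 + 2 Q$)
$- 31 \left(O{\left(6,q \right)} + I{\left(-11 \right)}\right) = - 31 \left(\left(-10 + 2 \left(-6\right)\right) - 2\right) = - 31 \left(\left(-10 - 12\right) - 2\right) = - 31 \left(-22 - 2\right) = \left(-31\right) \left(-24\right) = 744$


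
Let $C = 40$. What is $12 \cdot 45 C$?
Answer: $21600$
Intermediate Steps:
$12 \cdot 45 C = 12 \cdot 45 \cdot 40 = 540 \cdot 40 = 21600$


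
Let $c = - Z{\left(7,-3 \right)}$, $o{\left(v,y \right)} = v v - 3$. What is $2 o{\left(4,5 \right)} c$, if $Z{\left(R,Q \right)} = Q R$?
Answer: $546$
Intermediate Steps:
$o{\left(v,y \right)} = -3 + v^{2}$ ($o{\left(v,y \right)} = v^{2} - 3 = -3 + v^{2}$)
$c = 21$ ($c = - \left(-3\right) 7 = \left(-1\right) \left(-21\right) = 21$)
$2 o{\left(4,5 \right)} c = 2 \left(-3 + 4^{2}\right) 21 = 2 \left(-3 + 16\right) 21 = 2 \cdot 13 \cdot 21 = 26 \cdot 21 = 546$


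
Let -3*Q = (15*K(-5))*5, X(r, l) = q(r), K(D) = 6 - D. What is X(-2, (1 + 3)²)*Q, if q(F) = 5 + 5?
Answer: -2750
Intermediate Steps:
q(F) = 10
X(r, l) = 10
Q = -275 (Q = -15*(6 - 1*(-5))*5/3 = -15*(6 + 5)*5/3 = -15*11*5/3 = -55*5 = -⅓*825 = -275)
X(-2, (1 + 3)²)*Q = 10*(-275) = -2750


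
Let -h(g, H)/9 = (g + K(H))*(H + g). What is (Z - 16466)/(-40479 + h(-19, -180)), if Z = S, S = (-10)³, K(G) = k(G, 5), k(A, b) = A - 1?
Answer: 5822/132893 ≈ 0.043810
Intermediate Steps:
k(A, b) = -1 + A
K(G) = -1 + G
S = -1000
h(g, H) = -9*(H + g)*(-1 + H + g) (h(g, H) = -9*(g + (-1 + H))*(H + g) = -9*(-1 + H + g)*(H + g) = -9*(H + g)*(-1 + H + g))
Z = -1000
(Z - 16466)/(-40479 + h(-19, -180)) = (-1000 - 16466)/(-40479 + (-9*(-180)² - 9*(-19)² + 9*(-180) + 9*(-19) - 18*(-180)*(-19))) = -17466/(-40479 + (-9*32400 - 9*361 - 1620 - 171 - 61560)) = -17466/(-40479 + (-291600 - 3249 - 1620 - 171 - 61560)) = -17466/(-40479 - 358200) = -17466/(-398679) = -17466*(-1/398679) = 5822/132893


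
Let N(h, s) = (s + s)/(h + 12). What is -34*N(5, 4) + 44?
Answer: 28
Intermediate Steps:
N(h, s) = 2*s/(12 + h) (N(h, s) = (2*s)/(12 + h) = 2*s/(12 + h))
-34*N(5, 4) + 44 = -68*4/(12 + 5) + 44 = -68*4/17 + 44 = -34*8/17 + 44 = -16 + 44 = 28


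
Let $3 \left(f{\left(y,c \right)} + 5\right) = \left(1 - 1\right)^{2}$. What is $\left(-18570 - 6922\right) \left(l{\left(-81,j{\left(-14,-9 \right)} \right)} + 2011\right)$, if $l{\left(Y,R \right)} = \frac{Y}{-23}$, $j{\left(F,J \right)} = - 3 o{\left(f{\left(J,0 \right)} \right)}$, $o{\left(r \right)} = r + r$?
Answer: $- \frac{1181146328}{23} \approx -5.1354 \cdot 10^{7}$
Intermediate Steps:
$f{\left(y,c \right)} = -5$ ($f{\left(y,c \right)} = -5 + \frac{\left(1 - 1\right)^{2}}{3} = -5 + \frac{0^{2}}{3} = -5 + \frac{1}{3} \cdot 0 = -5 + 0 = -5$)
$o{\left(r \right)} = 2 r$
$j{\left(F,J \right)} = 30$ ($j{\left(F,J \right)} = - 3 \cdot 2 \left(-5\right) = \left(-3\right) \left(-10\right) = 30$)
$l{\left(Y,R \right)} = - \frac{Y}{23}$ ($l{\left(Y,R \right)} = Y \left(- \frac{1}{23}\right) = - \frac{Y}{23}$)
$\left(-18570 - 6922\right) \left(l{\left(-81,j{\left(-14,-9 \right)} \right)} + 2011\right) = \left(-18570 - 6922\right) \left(\left(- \frac{1}{23}\right) \left(-81\right) + 2011\right) = - 25492 \left(\frac{81}{23} + 2011\right) = \left(-25492\right) \frac{46334}{23} = - \frac{1181146328}{23}$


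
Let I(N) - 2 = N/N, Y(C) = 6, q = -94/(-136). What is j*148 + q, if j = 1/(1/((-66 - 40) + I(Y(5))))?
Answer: -1036545/68 ≈ -15243.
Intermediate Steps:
q = 47/68 (q = -94*(-1/136) = 47/68 ≈ 0.69118)
I(N) = 3 (I(N) = 2 + N/N = 2 + 1 = 3)
j = -103 (j = 1/(1/((-66 - 40) + 3)) = 1/(1/(-106 + 3)) = 1/(1/(-103)) = 1/(-1/103) = -103)
j*148 + q = -103*148 + 47/68 = -15244 + 47/68 = -1036545/68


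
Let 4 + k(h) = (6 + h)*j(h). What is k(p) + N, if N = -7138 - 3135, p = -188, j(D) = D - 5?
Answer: 24849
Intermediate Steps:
j(D) = -5 + D
k(h) = -4 + (-5 + h)*(6 + h) (k(h) = -4 + (6 + h)*(-5 + h) = -4 + (-5 + h)*(6 + h))
N = -10273
k(p) + N = (-34 - 188 + (-188)²) - 10273 = (-34 - 188 + 35344) - 10273 = 35122 - 10273 = 24849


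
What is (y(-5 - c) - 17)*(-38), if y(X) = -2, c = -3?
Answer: 722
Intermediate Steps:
(y(-5 - c) - 17)*(-38) = (-2 - 17)*(-38) = -19*(-38) = 722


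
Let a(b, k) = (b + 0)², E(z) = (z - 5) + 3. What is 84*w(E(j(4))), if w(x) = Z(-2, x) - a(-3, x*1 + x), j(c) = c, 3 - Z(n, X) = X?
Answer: -672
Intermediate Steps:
Z(n, X) = 3 - X
E(z) = -2 + z (E(z) = (-5 + z) + 3 = -2 + z)
a(b, k) = b²
w(x) = -6 - x (w(x) = (3 - x) - 1*(-3)² = (3 - x) - 1*9 = (3 - x) - 9 = -6 - x)
84*w(E(j(4))) = 84*(-6 - (-2 + 4)) = 84*(-6 - 1*2) = 84*(-6 - 2) = 84*(-8) = -672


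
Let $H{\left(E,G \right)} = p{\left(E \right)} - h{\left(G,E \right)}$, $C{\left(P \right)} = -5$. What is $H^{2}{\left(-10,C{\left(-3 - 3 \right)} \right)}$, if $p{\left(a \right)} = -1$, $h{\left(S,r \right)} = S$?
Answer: $16$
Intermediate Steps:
$H{\left(E,G \right)} = -1 - G$
$H^{2}{\left(-10,C{\left(-3 - 3 \right)} \right)} = \left(-1 - -5\right)^{2} = \left(-1 + 5\right)^{2} = 4^{2} = 16$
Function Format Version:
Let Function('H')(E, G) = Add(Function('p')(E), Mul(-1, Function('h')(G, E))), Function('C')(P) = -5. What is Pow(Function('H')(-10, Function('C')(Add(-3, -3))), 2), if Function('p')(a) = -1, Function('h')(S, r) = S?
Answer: 16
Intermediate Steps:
Function('H')(E, G) = Add(-1, Mul(-1, G))
Pow(Function('H')(-10, Function('C')(Add(-3, -3))), 2) = Pow(Add(-1, Mul(-1, -5)), 2) = Pow(Add(-1, 5), 2) = Pow(4, 2) = 16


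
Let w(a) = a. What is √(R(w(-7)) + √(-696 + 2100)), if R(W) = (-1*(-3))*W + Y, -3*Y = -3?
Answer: √(-20 + 6*√39) ≈ 4.1797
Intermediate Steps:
Y = 1 (Y = -⅓*(-3) = 1)
R(W) = 1 + 3*W (R(W) = (-1*(-3))*W + 1 = 3*W + 1 = 1 + 3*W)
√(R(w(-7)) + √(-696 + 2100)) = √((1 + 3*(-7)) + √(-696 + 2100)) = √((1 - 21) + √1404) = √(-20 + 6*√39)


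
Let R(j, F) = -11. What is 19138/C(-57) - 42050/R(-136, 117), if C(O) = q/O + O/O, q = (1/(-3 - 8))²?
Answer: 870959723/37928 ≈ 22964.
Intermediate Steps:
q = 1/121 (q = (1/(-11))² = (-1/11)² = 1/121 ≈ 0.0082645)
C(O) = 1 + 1/(121*O) (C(O) = 1/(121*O) + O/O = 1/(121*O) + 1 = 1 + 1/(121*O))
19138/C(-57) - 42050/R(-136, 117) = 19138/(((1/121 - 57)/(-57))) - 42050/(-11) = 19138/((-1/57*(-6896/121))) - 42050*(-1/11) = 19138/(6896/6897) + 42050/11 = 19138*(6897/6896) + 42050/11 = 65997393/3448 + 42050/11 = 870959723/37928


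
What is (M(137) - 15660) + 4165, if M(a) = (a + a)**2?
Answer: 63581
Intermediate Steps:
M(a) = 4*a**2 (M(a) = (2*a)**2 = 4*a**2)
(M(137) - 15660) + 4165 = (4*137**2 - 15660) + 4165 = (4*18769 - 15660) + 4165 = (75076 - 15660) + 4165 = 59416 + 4165 = 63581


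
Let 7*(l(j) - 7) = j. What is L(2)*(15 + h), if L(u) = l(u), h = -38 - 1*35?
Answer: -2958/7 ≈ -422.57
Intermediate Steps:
l(j) = 7 + j/7
h = -73 (h = -38 - 35 = -73)
L(u) = 7 + u/7
L(2)*(15 + h) = (7 + (⅐)*2)*(15 - 73) = (7 + 2/7)*(-58) = (51/7)*(-58) = -2958/7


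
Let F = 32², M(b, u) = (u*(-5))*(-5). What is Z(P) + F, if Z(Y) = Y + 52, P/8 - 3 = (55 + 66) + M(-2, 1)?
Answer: 2268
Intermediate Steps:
M(b, u) = 25*u (M(b, u) = -5*u*(-5) = 25*u)
P = 1192 (P = 24 + 8*((55 + 66) + 25*1) = 24 + 8*(121 + 25) = 24 + 8*146 = 24 + 1168 = 1192)
F = 1024
Z(Y) = 52 + Y
Z(P) + F = (52 + 1192) + 1024 = 1244 + 1024 = 2268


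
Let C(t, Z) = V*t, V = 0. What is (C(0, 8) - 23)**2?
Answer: 529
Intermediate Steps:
C(t, Z) = 0 (C(t, Z) = 0*t = 0)
(C(0, 8) - 23)**2 = (0 - 23)**2 = (-23)**2 = 529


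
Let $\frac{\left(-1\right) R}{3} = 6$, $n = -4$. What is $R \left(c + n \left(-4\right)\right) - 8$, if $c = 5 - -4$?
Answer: $-458$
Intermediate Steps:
$c = 9$ ($c = 5 + 4 = 9$)
$R = -18$ ($R = \left(-3\right) 6 = -18$)
$R \left(c + n \left(-4\right)\right) - 8 = - 18 \left(9 - -16\right) - 8 = - 18 \left(9 + 16\right) - 8 = \left(-18\right) 25 - 8 = -450 - 8 = -458$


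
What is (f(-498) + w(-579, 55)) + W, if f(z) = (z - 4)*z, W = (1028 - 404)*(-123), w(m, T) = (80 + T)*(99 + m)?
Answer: 108444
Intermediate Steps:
W = -76752 (W = 624*(-123) = -76752)
f(z) = z*(-4 + z) (f(z) = (-4 + z)*z = z*(-4 + z))
(f(-498) + w(-579, 55)) + W = (-498*(-4 - 498) + (7920 + 80*(-579) + 99*55 + 55*(-579))) - 76752 = (-498*(-502) + (7920 - 46320 + 5445 - 31845)) - 76752 = (249996 - 64800) - 76752 = 185196 - 76752 = 108444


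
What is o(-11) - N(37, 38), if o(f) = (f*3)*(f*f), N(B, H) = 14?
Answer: -4007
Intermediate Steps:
o(f) = 3*f**3 (o(f) = (3*f)*f**2 = 3*f**3)
o(-11) - N(37, 38) = 3*(-11)**3 - 1*14 = 3*(-1331) - 14 = -3993 - 14 = -4007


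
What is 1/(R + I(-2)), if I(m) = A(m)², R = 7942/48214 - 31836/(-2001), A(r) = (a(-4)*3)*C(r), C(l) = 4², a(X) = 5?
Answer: 16079369/926430126541 ≈ 1.7356e-5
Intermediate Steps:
C(l) = 16
A(r) = 240 (A(r) = (5*3)*16 = 15*16 = 240)
R = 258472141/16079369 (R = 7942*(1/48214) - 31836*(-1/2001) = 3971/24107 + 10612/667 = 258472141/16079369 ≈ 16.075)
I(m) = 57600 (I(m) = 240² = 57600)
1/(R + I(-2)) = 1/(258472141/16079369 + 57600) = 1/(926430126541/16079369) = 16079369/926430126541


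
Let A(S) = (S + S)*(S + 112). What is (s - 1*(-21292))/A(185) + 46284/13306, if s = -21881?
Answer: 2539155763/731098170 ≈ 3.4731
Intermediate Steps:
A(S) = 2*S*(112 + S) (A(S) = (2*S)*(112 + S) = 2*S*(112 + S))
(s - 1*(-21292))/A(185) + 46284/13306 = (-21881 - 1*(-21292))/((2*185*(112 + 185))) + 46284/13306 = (-21881 + 21292)/((2*185*297)) + 46284*(1/13306) = -589/109890 + 23142/6653 = 2539155763/731098170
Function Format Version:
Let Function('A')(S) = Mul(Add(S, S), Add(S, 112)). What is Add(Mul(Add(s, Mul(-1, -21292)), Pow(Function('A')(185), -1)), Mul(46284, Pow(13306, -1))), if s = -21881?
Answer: Rational(2539155763, 731098170) ≈ 3.4731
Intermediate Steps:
Function('A')(S) = Mul(2, S, Add(112, S)) (Function('A')(S) = Mul(Mul(2, S), Add(112, S)) = Mul(2, S, Add(112, S)))
Add(Mul(Add(s, Mul(-1, -21292)), Pow(Function('A')(185), -1)), Mul(46284, Pow(13306, -1))) = Add(Mul(Add(-21881, Mul(-1, -21292)), Pow(Mul(2, 185, Add(112, 185)), -1)), Mul(46284, Pow(13306, -1))) = Add(Mul(Add(-21881, 21292), Pow(Mul(2, 185, 297), -1)), Mul(46284, Rational(1, 13306))) = Add(Mul(-589, Pow(109890, -1)), Rational(23142, 6653)) = Add(Mul(-589, Rational(1, 109890)), Rational(23142, 6653)) = Add(Rational(-589, 109890), Rational(23142, 6653)) = Rational(2539155763, 731098170)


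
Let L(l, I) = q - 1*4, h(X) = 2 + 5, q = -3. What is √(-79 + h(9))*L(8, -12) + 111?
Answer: 111 - 42*I*√2 ≈ 111.0 - 59.397*I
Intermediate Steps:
h(X) = 7
L(l, I) = -7 (L(l, I) = -3 - 1*4 = -3 - 4 = -7)
√(-79 + h(9))*L(8, -12) + 111 = √(-79 + 7)*(-7) + 111 = √(-72)*(-7) + 111 = (6*I*√2)*(-7) + 111 = -42*I*√2 + 111 = 111 - 42*I*√2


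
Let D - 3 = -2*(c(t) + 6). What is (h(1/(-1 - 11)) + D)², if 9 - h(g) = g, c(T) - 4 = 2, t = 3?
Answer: 20449/144 ≈ 142.01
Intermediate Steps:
c(T) = 6 (c(T) = 4 + 2 = 6)
h(g) = 9 - g
D = -21 (D = 3 - 2*(6 + 6) = 3 - 2*12 = 3 - 24 = -21)
(h(1/(-1 - 11)) + D)² = ((9 - 1/(-1 - 11)) - 21)² = ((9 - 1/(-12)) - 21)² = ((9 - 1*(-1/12)) - 21)² = ((9 + 1/12) - 21)² = (109/12 - 21)² = (-143/12)² = 20449/144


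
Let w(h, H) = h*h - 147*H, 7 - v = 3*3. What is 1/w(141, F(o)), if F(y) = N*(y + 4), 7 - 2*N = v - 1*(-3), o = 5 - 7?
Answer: 1/18999 ≈ 5.2634e-5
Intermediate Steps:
v = -2 (v = 7 - 3*3 = 7 - 1*9 = 7 - 9 = -2)
o = -2
N = 3 (N = 7/2 - (-2 - 1*(-3))/2 = 7/2 - (-2 + 3)/2 = 7/2 - ½*1 = 7/2 - ½ = 3)
F(y) = 12 + 3*y (F(y) = 3*(y + 4) = 3*(4 + y) = 12 + 3*y)
w(h, H) = h² - 147*H
1/w(141, F(o)) = 1/(141² - 147*(12 + 3*(-2))) = 1/(19881 - 147*(12 - 6)) = 1/(19881 - 147*6) = 1/(19881 - 882) = 1/18999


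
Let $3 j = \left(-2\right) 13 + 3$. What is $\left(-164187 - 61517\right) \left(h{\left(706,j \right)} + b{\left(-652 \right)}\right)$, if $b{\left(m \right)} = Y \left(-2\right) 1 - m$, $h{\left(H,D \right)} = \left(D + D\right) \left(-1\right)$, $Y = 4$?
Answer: $- \frac{446442512}{3} \approx -1.4881 \cdot 10^{8}$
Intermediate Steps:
$j = - \frac{23}{3}$ ($j = \frac{\left(-2\right) 13 + 3}{3} = \frac{-26 + 3}{3} = \frac{1}{3} \left(-23\right) = - \frac{23}{3} \approx -7.6667$)
$h{\left(H,D \right)} = - 2 D$ ($h{\left(H,D \right)} = 2 D \left(-1\right) = - 2 D$)
$b{\left(m \right)} = -8 - m$ ($b{\left(m \right)} = 4 \left(-2\right) 1 - m = \left(-8\right) 1 - m = -8 - m$)
$\left(-164187 - 61517\right) \left(h{\left(706,j \right)} + b{\left(-652 \right)}\right) = \left(-164187 - 61517\right) \left(\left(-2\right) \left(- \frac{23}{3}\right) - -644\right) = - 225704 \left(\frac{46}{3} + \left(-8 + 652\right)\right) = - 225704 \left(\frac{46}{3} + 644\right) = \left(-225704\right) \frac{1978}{3} = - \frac{446442512}{3}$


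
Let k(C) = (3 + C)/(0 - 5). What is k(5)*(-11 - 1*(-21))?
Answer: -16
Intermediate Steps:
k(C) = -⅗ - C/5 (k(C) = (3 + C)/(-5) = (3 + C)*(-⅕) = -⅗ - C/5)
k(5)*(-11 - 1*(-21)) = (-⅗ - ⅕*5)*(-11 - 1*(-21)) = (-⅗ - 1)*(-11 + 21) = -8/5*10 = -16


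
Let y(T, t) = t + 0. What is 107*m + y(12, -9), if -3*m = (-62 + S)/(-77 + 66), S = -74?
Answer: -14849/33 ≈ -449.97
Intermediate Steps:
y(T, t) = t
m = -136/33 (m = -(-62 - 74)/(3*(-77 + 66)) = -(-136)/(3*(-11)) = -(-136)*(-1)/(3*11) = -1/3*136/11 = -136/33 ≈ -4.1212)
107*m + y(12, -9) = 107*(-136/33) - 9 = -14552/33 - 9 = -14849/33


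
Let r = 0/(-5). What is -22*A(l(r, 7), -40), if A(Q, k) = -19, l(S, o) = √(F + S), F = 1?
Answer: 418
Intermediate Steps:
r = 0 (r = 0*(-⅕) = 0)
l(S, o) = √(1 + S)
-22*A(l(r, 7), -40) = -22*(-19) = 418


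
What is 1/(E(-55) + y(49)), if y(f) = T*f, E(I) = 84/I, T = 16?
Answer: 55/43036 ≈ 0.0012780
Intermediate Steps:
y(f) = 16*f
1/(E(-55) + y(49)) = 1/(84/(-55) + 16*49) = 1/(84*(-1/55) + 784) = 1/(-84/55 + 784) = 1/(43036/55) = 55/43036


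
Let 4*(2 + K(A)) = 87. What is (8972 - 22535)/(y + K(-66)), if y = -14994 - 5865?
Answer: 54252/83357 ≈ 0.65084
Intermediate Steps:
K(A) = 79/4 (K(A) = -2 + (¼)*87 = -2 + 87/4 = 79/4)
y = -20859
(8972 - 22535)/(y + K(-66)) = (8972 - 22535)/(-20859 + 79/4) = -13563/(-83357/4) = -13563*(-4/83357) = 54252/83357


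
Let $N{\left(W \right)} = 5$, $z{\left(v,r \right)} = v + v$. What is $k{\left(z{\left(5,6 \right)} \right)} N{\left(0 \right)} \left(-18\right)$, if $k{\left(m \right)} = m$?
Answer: $-900$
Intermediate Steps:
$z{\left(v,r \right)} = 2 v$
$k{\left(z{\left(5,6 \right)} \right)} N{\left(0 \right)} \left(-18\right) = 2 \cdot 5 \cdot 5 \left(-18\right) = 10 \cdot 5 \left(-18\right) = 50 \left(-18\right) = -900$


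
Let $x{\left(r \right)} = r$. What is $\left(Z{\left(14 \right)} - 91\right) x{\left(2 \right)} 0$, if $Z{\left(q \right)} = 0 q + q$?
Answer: $0$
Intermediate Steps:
$Z{\left(q \right)} = q$ ($Z{\left(q \right)} = 0 + q = q$)
$\left(Z{\left(14 \right)} - 91\right) x{\left(2 \right)} 0 = \left(14 - 91\right) 2 \cdot 0 = \left(-77\right) 0 = 0$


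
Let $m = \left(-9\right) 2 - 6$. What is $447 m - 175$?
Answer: $-10903$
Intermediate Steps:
$m = -24$ ($m = -18 - 6 = -24$)
$447 m - 175 = 447 \left(-24\right) - 175 = -10728 - 175 = -10903$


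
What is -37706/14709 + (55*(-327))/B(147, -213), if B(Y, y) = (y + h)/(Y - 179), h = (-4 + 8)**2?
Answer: -8472751762/2897673 ≈ -2924.0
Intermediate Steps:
h = 16 (h = 4**2 = 16)
B(Y, y) = (16 + y)/(-179 + Y) (B(Y, y) = (y + 16)/(Y - 179) = (16 + y)/(-179 + Y))
-37706/14709 + (55*(-327))/B(147, -213) = -37706/14709 + (55*(-327))/(((16 - 213)/(-179 + 147))) = -37706*1/14709 - 17985/(-197/(-32)) = -37706/14709 - 17985/((-1/32*(-197))) = -37706/14709 - 17985/197/32 = -37706/14709 - 17985*32/197 = -37706/14709 - 575520/197 = -8472751762/2897673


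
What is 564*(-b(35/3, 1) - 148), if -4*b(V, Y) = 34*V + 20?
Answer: -24722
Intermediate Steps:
b(V, Y) = -5 - 17*V/2 (b(V, Y) = -(34*V + 20)/4 = -(20 + 34*V)/4 = -5 - 17*V/2)
564*(-b(35/3, 1) - 148) = 564*(-(-5 - 595/(2*3)) - 148) = 564*(-(-5 - 17/2*35/3) - 148) = 564*(-(-5 - 595/6) - 148) = 564*(-1*(-625/6) - 148) = 564*(625/6 - 148) = 564*(-263/6) = -24722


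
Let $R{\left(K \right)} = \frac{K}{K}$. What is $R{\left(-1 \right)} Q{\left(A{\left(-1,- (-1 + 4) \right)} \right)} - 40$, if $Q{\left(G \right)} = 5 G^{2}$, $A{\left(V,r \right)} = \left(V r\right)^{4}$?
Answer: $32765$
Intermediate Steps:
$A{\left(V,r \right)} = V^{4} r^{4}$
$R{\left(K \right)} = 1$
$R{\left(-1 \right)} Q{\left(A{\left(-1,- (-1 + 4) \right)} \right)} - 40 = 1 \cdot 5 \left(\left(-1\right)^{4} \left(- (-1 + 4)\right)^{4}\right)^{2} - 40 = 1 \cdot 5 \left(1 \left(\left(-1\right) 3\right)^{4}\right)^{2} - 40 = 1 \cdot 5 \left(1 \left(-3\right)^{4}\right)^{2} - 40 = 1 \cdot 5 \left(1 \cdot 81\right)^{2} - 40 = 1 \cdot 5 \cdot 81^{2} - 40 = 1 \cdot 5 \cdot 6561 - 40 = 1 \cdot 32805 - 40 = 32805 - 40 = 32765$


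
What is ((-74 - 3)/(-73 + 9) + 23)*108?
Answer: 41823/16 ≈ 2613.9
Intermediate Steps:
((-74 - 3)/(-73 + 9) + 23)*108 = (-77/(-64) + 23)*108 = (-77*(-1/64) + 23)*108 = (77/64 + 23)*108 = (1549/64)*108 = 41823/16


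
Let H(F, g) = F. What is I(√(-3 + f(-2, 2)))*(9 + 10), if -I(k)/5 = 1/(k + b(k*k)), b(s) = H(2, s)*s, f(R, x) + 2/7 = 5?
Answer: -1330/41 + 665*√21/246 ≈ -20.051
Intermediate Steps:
f(R, x) = 33/7 (f(R, x) = -2/7 + 5 = 33/7)
b(s) = 2*s
I(k) = -5/(k + 2*k²) (I(k) = -5/(k + 2*(k*k)) = -5/(k + 2*k²))
I(√(-3 + f(-2, 2)))*(9 + 10) = (-5/((√(-3 + 33/7))*(1 + 2*√(-3 + 33/7))))*(9 + 10) = -5/((√(12/7))*(1 + 2*√(12/7)))*19 = -5/((2*√21/7)*(1 + 2*(2*√21/7)))*19 = -5*√21/6/(1 + 4*√21/7)*19 = -5*√21/(6*(1 + 4*√21/7))*19 = -95*√21/(6*(1 + 4*√21/7))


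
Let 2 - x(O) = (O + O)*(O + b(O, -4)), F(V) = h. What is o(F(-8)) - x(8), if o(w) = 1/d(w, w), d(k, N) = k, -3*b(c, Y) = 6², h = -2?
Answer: -133/2 ≈ -66.500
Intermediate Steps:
F(V) = -2
b(c, Y) = -12 (b(c, Y) = -⅓*6² = -⅓*36 = -12)
x(O) = 2 - 2*O*(-12 + O) (x(O) = 2 - (O + O)*(O - 12) = 2 - 2*O*(-12 + O))
o(w) = 1/w
o(F(-8)) - x(8) = 1/(-2) - (2 - 2*8² + 24*8) = -½ - (2 - 2*64 + 192) = -½ - (2 - 128 + 192) = -½ - 1*66 = -½ - 66 = -133/2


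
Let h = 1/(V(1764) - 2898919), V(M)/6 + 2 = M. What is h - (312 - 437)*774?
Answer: 279447572249/2888347 ≈ 96750.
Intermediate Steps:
V(M) = -12 + 6*M
h = -1/2888347 (h = 1/((-12 + 6*1764) - 2898919) = 1/((-12 + 10584) - 2898919) = 1/(10572 - 2898919) = 1/(-2888347) = -1/2888347 ≈ -3.4622e-7)
h - (312 - 437)*774 = -1/2888347 - (312 - 437)*774 = -1/2888347 - (-125)*774 = -1/2888347 - 1*(-96750) = -1/2888347 + 96750 = 279447572249/2888347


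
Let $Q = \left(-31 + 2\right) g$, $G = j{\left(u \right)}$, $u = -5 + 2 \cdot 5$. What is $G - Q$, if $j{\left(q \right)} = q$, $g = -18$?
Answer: $-517$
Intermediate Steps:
$u = 5$ ($u = -5 + 10 = 5$)
$G = 5$
$Q = 522$ ($Q = \left(-31 + 2\right) \left(-18\right) = \left(-29\right) \left(-18\right) = 522$)
$G - Q = 5 - 522 = -517$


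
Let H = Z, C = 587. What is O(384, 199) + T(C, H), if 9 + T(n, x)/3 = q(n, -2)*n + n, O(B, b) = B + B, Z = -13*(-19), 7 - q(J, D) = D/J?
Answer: 14835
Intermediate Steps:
q(J, D) = 7 - D/J
Z = 247
O(B, b) = 2*B
H = 247
T(n, x) = -27 + 3*n + 3*n*(7 + 2/n) (T(n, x) = -27 + 3*((7 - 1*(-2)/n)*n + n) = -27 + 3*((7 + 2/n)*n + n) = -27 + 3*(n*(7 + 2/n) + n) = -27 + 3*(n + n*(7 + 2/n)) = -27 + (3*n + 3*n*(7 + 2/n)) = -27 + 3*n + 3*n*(7 + 2/n))
O(384, 199) + T(C, H) = 2*384 + (-21 + 24*587) = 768 + (-21 + 14088) = 768 + 14067 = 14835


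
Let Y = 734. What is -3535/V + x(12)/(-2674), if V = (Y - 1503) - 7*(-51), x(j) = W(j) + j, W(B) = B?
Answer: 4721351/550844 ≈ 8.5711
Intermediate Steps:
x(j) = 2*j (x(j) = j + j = 2*j)
V = -412 (V = (734 - 1503) - 7*(-51) = -769 + 357 = -412)
-3535/V + x(12)/(-2674) = -3535/(-412) + (2*12)/(-2674) = -3535*(-1/412) + 24*(-1/2674) = 3535/412 - 12/1337 = 4721351/550844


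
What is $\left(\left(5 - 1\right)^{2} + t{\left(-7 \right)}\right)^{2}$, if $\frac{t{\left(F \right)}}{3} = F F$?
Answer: $26569$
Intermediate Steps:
$t{\left(F \right)} = 3 F^{2}$ ($t{\left(F \right)} = 3 F F = 3 F^{2}$)
$\left(\left(5 - 1\right)^{2} + t{\left(-7 \right)}\right)^{2} = \left(\left(5 - 1\right)^{2} + 3 \left(-7\right)^{2}\right)^{2} = \left(4^{2} + 3 \cdot 49\right)^{2} = \left(16 + 147\right)^{2} = 163^{2} = 26569$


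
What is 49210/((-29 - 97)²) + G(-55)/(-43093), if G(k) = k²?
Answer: 148041545/48867462 ≈ 3.0294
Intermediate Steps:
49210/((-29 - 97)²) + G(-55)/(-43093) = 49210/((-29 - 97)²) + (-55)²/(-43093) = 49210/((-126)²) + 3025*(-1/43093) = 49210/15876 - 3025/43093 = 49210*(1/15876) - 3025/43093 = 3515/1134 - 3025/43093 = 148041545/48867462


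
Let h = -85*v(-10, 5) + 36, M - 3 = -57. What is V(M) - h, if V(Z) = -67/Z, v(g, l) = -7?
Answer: -34007/54 ≈ -629.76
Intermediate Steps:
M = -54 (M = 3 - 57 = -54)
h = 631 (h = -85*(-7) + 36 = 595 + 36 = 631)
V(M) - h = -67/(-54) - 1*631 = -67*(-1/54) - 631 = 67/54 - 631 = -34007/54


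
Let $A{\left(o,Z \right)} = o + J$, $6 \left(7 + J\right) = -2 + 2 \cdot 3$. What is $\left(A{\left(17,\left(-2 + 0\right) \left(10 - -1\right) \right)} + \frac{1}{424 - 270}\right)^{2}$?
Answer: $\frac{24314761}{213444} \approx 113.92$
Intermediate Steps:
$J = - \frac{19}{3}$ ($J = -7 + \frac{-2 + 2 \cdot 3}{6} = -7 + \frac{-2 + 6}{6} = -7 + \frac{1}{6} \cdot 4 = -7 + \frac{2}{3} = - \frac{19}{3} \approx -6.3333$)
$A{\left(o,Z \right)} = - \frac{19}{3} + o$ ($A{\left(o,Z \right)} = o - \frac{19}{3} = - \frac{19}{3} + o$)
$\left(A{\left(17,\left(-2 + 0\right) \left(10 - -1\right) \right)} + \frac{1}{424 - 270}\right)^{2} = \left(\left(- \frac{19}{3} + 17\right) + \frac{1}{424 - 270}\right)^{2} = \left(\frac{32}{3} + \frac{1}{154}\right)^{2} = \left(\frac{4931}{462}\right)^{2} = \frac{24314761}{213444}$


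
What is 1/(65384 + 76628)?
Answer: 1/142012 ≈ 7.0417e-6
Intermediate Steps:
1/(65384 + 76628) = 1/142012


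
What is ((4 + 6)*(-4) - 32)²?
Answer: 5184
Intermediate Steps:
((4 + 6)*(-4) - 32)² = (10*(-4) - 32)² = (-40 - 32)² = (-72)² = 5184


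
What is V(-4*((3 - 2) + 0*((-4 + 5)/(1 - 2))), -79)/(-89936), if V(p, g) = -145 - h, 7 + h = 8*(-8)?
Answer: 37/44968 ≈ 0.00082281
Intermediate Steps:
h = -71 (h = -7 + 8*(-8) = -7 - 64 = -71)
V(p, g) = -74 (V(p, g) = -145 - 1*(-71) = -145 + 71 = -74)
V(-4*((3 - 2) + 0*((-4 + 5)/(1 - 2))), -79)/(-89936) = -74/(-89936) = -74*(-1/89936) = 37/44968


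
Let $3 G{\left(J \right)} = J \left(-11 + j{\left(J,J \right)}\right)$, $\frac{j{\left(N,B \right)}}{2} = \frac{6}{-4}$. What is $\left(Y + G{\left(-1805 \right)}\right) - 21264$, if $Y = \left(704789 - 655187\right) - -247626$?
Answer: $\frac{853162}{3} \approx 2.8439 \cdot 10^{5}$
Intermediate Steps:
$j{\left(N,B \right)} = -3$ ($j{\left(N,B \right)} = 2 \frac{6}{-4} = 2 \cdot 6 \left(- \frac{1}{4}\right) = 2 \left(- \frac{3}{2}\right) = -3$)
$G{\left(J \right)} = - \frac{14 J}{3}$ ($G{\left(J \right)} = \frac{J \left(-11 - 3\right)}{3} = \frac{J \left(-14\right)}{3} = \frac{\left(-14\right) J}{3} = - \frac{14 J}{3}$)
$Y = 297228$ ($Y = \left(704789 - 655187\right) + 247626 = 49602 + 247626 = 297228$)
$\left(Y + G{\left(-1805 \right)}\right) - 21264 = \left(297228 - - \frac{25270}{3}\right) - 21264 = \left(297228 + \frac{25270}{3}\right) - 21264 = \frac{916954}{3} - 21264 = \frac{853162}{3}$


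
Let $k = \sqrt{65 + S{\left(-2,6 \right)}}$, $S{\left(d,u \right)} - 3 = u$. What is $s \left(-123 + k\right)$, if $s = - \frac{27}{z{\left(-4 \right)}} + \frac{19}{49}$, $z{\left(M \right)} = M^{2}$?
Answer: $\frac{125337}{784} - \frac{1019 \sqrt{74}}{784} \approx 148.69$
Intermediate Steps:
$S{\left(d,u \right)} = 3 + u$
$k = \sqrt{74}$ ($k = \sqrt{65 + \left(3 + 6\right)} = \sqrt{65 + 9} = \sqrt{74} \approx 8.6023$)
$s = - \frac{1019}{784}$ ($s = - \frac{27}{\left(-4\right)^{2}} + \frac{19}{49} = - \frac{27}{16} + 19 \cdot \frac{1}{49} = \left(-27\right) \frac{1}{16} + \frac{19}{49} = - \frac{27}{16} + \frac{19}{49} = - \frac{1019}{784} \approx -1.2997$)
$s \left(-123 + k\right) = - \frac{1019 \left(-123 + \sqrt{74}\right)}{784} = \frac{125337}{784} - \frac{1019 \sqrt{74}}{784}$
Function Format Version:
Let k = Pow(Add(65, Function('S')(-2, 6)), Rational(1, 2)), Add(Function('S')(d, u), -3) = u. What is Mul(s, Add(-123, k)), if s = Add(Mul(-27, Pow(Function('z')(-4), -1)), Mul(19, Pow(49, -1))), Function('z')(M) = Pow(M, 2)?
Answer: Add(Rational(125337, 784), Mul(Rational(-1019, 784), Pow(74, Rational(1, 2)))) ≈ 148.69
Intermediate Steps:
Function('S')(d, u) = Add(3, u)
k = Pow(74, Rational(1, 2)) (k = Pow(Add(65, Add(3, 6)), Rational(1, 2)) = Pow(Add(65, 9), Rational(1, 2)) = Pow(74, Rational(1, 2)) ≈ 8.6023)
s = Rational(-1019, 784) (s = Add(Mul(-27, Pow(Pow(-4, 2), -1)), Mul(19, Pow(49, -1))) = Add(Mul(-27, Pow(16, -1)), Mul(19, Rational(1, 49))) = Add(Mul(-27, Rational(1, 16)), Rational(19, 49)) = Add(Rational(-27, 16), Rational(19, 49)) = Rational(-1019, 784) ≈ -1.2997)
Mul(s, Add(-123, k)) = Mul(Rational(-1019, 784), Add(-123, Pow(74, Rational(1, 2)))) = Add(Rational(125337, 784), Mul(Rational(-1019, 784), Pow(74, Rational(1, 2))))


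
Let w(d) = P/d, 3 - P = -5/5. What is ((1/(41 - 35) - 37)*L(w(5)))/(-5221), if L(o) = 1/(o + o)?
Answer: 1105/250608 ≈ 0.0044093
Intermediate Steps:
P = 4 (P = 3 - (-5)/5 = 3 - 1*(-1) = 3 + 1 = 4)
w(d) = 4/d
L(o) = 1/(2*o)
((1/(41 - 35) - 37)*L(w(5)))/(-5221) = ((1/(41 - 35) - 37)*(1/(2*((4/5)))))/(-5221) = ((1/6 - 37)*(1/(2*((4*(⅕))))))*(-1/5221) = ((⅙ - 37)*(1/(2*(⅘))))*(-1/5221) = -221*5/(12*4)*(-1/5221) = -221/6*5/8*(-1/5221) = -1105/48*(-1/5221) = 1105/250608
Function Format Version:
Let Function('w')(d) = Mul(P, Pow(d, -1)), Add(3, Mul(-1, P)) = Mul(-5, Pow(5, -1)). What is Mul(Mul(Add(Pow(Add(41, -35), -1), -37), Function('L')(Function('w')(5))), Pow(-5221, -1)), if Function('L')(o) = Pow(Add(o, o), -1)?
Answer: Rational(1105, 250608) ≈ 0.0044093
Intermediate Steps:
P = 4 (P = Add(3, Mul(-1, Mul(-5, Pow(5, -1)))) = Add(3, Mul(-1, Mul(-5, Rational(1, 5)))) = Add(3, Mul(-1, -1)) = Add(3, 1) = 4)
Function('w')(d) = Mul(4, Pow(d, -1))
Function('L')(o) = Mul(Rational(1, 2), Pow(o, -1)) (Function('L')(o) = Pow(Mul(2, o), -1) = Mul(Rational(1, 2), Pow(o, -1)))
Mul(Mul(Add(Pow(Add(41, -35), -1), -37), Function('L')(Function('w')(5))), Pow(-5221, -1)) = Mul(Mul(Add(Pow(Add(41, -35), -1), -37), Mul(Rational(1, 2), Pow(Mul(4, Pow(5, -1)), -1))), Pow(-5221, -1)) = Mul(Mul(Add(Pow(6, -1), -37), Mul(Rational(1, 2), Pow(Mul(4, Rational(1, 5)), -1))), Rational(-1, 5221)) = Mul(Mul(Add(Rational(1, 6), -37), Mul(Rational(1, 2), Pow(Rational(4, 5), -1))), Rational(-1, 5221)) = Mul(Mul(Rational(-221, 6), Mul(Rational(1, 2), Rational(5, 4))), Rational(-1, 5221)) = Mul(Mul(Rational(-221, 6), Rational(5, 8)), Rational(-1, 5221)) = Mul(Rational(-1105, 48), Rational(-1, 5221)) = Rational(1105, 250608)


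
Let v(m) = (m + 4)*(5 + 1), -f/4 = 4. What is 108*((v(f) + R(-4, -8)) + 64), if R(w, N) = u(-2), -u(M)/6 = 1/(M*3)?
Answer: -756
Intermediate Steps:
f = -16 (f = -4*4 = -16)
u(M) = -2/M (u(M) = -6*1/(3*M) = -2/M)
R(w, N) = 1 (R(w, N) = -2/(-2) = -2*(-1/2) = 1)
v(m) = 24 + 6*m (v(m) = (4 + m)*6 = 24 + 6*m)
108*((v(f) + R(-4, -8)) + 64) = 108*(((24 + 6*(-16)) + 1) + 64) = 108*(((24 - 96) + 1) + 64) = 108*((-72 + 1) + 64) = 108*(-71 + 64) = 108*(-7) = -756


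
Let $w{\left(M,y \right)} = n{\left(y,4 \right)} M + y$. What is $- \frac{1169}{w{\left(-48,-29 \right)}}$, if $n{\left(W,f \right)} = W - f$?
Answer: $- \frac{1169}{1555} \approx -0.75177$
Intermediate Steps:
$w{\left(M,y \right)} = y + M \left(-4 + y\right)$ ($w{\left(M,y \right)} = \left(y - 4\right) M + y = \left(-4 + y\right) M + y = M \left(-4 + y\right) + y = y + M \left(-4 + y\right)$)
$- \frac{1169}{w{\left(-48,-29 \right)}} = - \frac{1169}{-29 - 48 \left(-4 - 29\right)} = - \frac{1169}{-29 - -1584} = - \frac{1169}{-29 + 1584} = - \frac{1169}{1555}$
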